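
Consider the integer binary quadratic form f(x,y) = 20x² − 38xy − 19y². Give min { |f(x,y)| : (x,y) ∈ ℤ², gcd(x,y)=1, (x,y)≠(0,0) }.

descent: ρ → (-19,38,20)  [lands on river]
river: ρ → (20,42,-15)
river: ρ → (-15,48,11)
river: ρ → (11,40,-31)
river: ρ → (-31,22,20)
river: ρ → (20,18,-33)
river: ρ → (-33,48,5)
river: ρ → (5,52,-13)
river: ρ → (-13,52,5)
river: ρ → (5,48,-33)
river: ρ → (-33,18,20)
river: ρ → (20,22,-31)
river: ρ → (-31,40,11)
river: ρ → (11,48,-15)
river: ρ → (-15,42,20)
river: ρ → (20,38,-19)
closes: descent 1, river 16
min |a| on river = 5

5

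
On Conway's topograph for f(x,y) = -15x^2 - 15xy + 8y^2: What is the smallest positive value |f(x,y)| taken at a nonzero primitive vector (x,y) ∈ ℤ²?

descent: ρ → (8,15,-15)  [lands on river]
river: ρ → (-15,15,8)
river: ρ → (8,17,-13)
river: ρ → (-13,9,12)
river: ρ → (12,15,-10)
river: ρ → (-10,25,2)
river: ρ → (2,23,-22)
river: ρ → (-22,21,3)
river: ρ → (3,21,-22)
river: ρ → (-22,23,2)
river: ρ → (2,25,-10)
river: ρ → (-10,15,12)
river: ρ → (12,9,-13)
river: ρ → (-13,17,8)
closes: descent 1, river 14
min |a| on river = 2

2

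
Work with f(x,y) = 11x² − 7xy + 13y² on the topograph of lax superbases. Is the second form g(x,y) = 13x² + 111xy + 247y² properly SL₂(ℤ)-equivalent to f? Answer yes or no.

D₁ = -523, D₂ = -523
f: reduced (well bottom): (11,-7,13) with a≤c, −a<b≤a
g: translate: b→7 (≡111 mod 26), so (13,111,247)→(13,7,11)
g: flip: (13,7,11)→(11,-7,13)
g: reduced (well bottom): (11,-7,13) with a≤c, −a<b≤a
reduced forms (11, -7, 13) vs (11, -7, 13) ⇒ equivalent

yes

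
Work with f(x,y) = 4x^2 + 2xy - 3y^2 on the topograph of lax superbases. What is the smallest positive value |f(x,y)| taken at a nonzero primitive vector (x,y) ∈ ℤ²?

river: ρ → (-3,4,3)
river: ρ → (3,2,-4)
river: ρ → (-4,6,1)
river: ρ → (1,6,-4)
river: ρ → (-4,2,3)
river: ρ → (3,4,-3)
river: ρ → (-3,2,4)
river: ρ → (4,6,-1)
river: ρ → (-1,6,4)
river: ρ → (4,2,-3)
closes: descent 0, river 10
min |a| on river = 1

1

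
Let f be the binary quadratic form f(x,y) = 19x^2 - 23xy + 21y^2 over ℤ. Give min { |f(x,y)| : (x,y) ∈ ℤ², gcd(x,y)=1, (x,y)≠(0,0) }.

translate: b→15 (≡-23 mod 38), so (19,-23,21)→(19,15,17)
flip: (19,15,17)→(17,-15,19)
reduced (well bottom): (17,-15,19) with a≤c, −a<b≤a
well minimum = a = 17

17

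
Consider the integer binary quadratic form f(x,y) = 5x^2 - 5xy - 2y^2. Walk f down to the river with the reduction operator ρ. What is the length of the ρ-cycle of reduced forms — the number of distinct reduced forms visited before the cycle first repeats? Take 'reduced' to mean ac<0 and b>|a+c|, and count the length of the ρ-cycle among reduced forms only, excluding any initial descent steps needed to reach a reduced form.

D = 65, ⌊√D⌋ = 8
descent: ρ → (-2,5,5)  [lands on river]
river: ρ → (5,5,-2)
river: ρ → (-2,7,2)
river: ρ → (2,5,-5)
river: ρ → (-5,5,2)
river: ρ → (2,7,-2)
ρ-cycle length = 6 (tail of 1 descent step not counted)

6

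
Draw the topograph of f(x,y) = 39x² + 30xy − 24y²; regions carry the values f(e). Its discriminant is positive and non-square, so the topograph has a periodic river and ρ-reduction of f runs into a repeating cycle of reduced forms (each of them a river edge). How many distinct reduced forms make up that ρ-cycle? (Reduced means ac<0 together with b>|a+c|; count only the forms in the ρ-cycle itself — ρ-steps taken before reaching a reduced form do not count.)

D = 4644, ⌊√D⌋ = 68
river: ρ → (-24,66,3)
river: ρ → (3,66,-24)
river: ρ → (-24,30,39)
river: ρ → (39,48,-15)
river: ρ → (-15,42,48)
river: ρ → (48,54,-9)
river: ρ → (-9,54,48)
river: ρ → (48,42,-15)
river: ρ → (-15,48,39)
river: ρ → (39,30,-24)
ρ-cycle length = 10 (tail of 0 descent steps not counted)

10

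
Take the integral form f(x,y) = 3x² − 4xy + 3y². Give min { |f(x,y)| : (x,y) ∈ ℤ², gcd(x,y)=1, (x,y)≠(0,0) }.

translate: b→2 (≡-4 mod 6), so (3,-4,3)→(3,2,2)
flip: (3,2,2)→(2,-2,3)
translate: b→2 (≡-2 mod 4), so (2,-2,3)→(2,2,3)
reduced (well bottom): (2,2,3) with a≤c, −a<b≤a
well minimum = a = 2

2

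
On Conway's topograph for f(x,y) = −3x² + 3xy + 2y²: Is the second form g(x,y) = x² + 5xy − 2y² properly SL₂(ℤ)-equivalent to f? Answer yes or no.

D₁ = 33, D₂ = 33
river cycle of f (length 4): (2, 5, -1), (-1, 5, 2), (2, 3, -3), (-3, 3, 2)
river cycle of g (length 4): (-2, 3, 3), (3, 3, -2), (-2, 5, 1), (1, 5, -2)
cycles differ ⇒ inequivalent

no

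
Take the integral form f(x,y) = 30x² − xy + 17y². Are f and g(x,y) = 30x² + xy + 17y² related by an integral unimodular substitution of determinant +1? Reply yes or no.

D₁ = -2039, D₂ = -2039
f: flip: (30,-1,17)→(17,1,30)
f: reduced (well bottom): (17,1,30) with a≤c, −a<b≤a
g: flip: (30,1,17)→(17,-1,30)
g: reduced (well bottom): (17,-1,30) with a≤c, −a<b≤a
reduced forms (17, 1, 30) vs (17, -1, 30) ⇒ inequivalent

no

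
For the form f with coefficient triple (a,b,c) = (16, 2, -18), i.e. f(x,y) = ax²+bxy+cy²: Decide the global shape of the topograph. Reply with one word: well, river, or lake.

D = b²−4ac = 2² − 4·16·(-18) = 1156
D = 34² is a perfect square ⇒ form factors over ℤ ⇒ lakes

lake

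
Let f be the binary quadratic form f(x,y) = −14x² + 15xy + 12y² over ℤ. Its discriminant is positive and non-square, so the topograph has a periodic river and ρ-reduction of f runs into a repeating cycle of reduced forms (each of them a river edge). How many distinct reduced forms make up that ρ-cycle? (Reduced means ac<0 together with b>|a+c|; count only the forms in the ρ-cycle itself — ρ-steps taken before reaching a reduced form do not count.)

D = 897, ⌊√D⌋ = 29
river: ρ → (12,9,-17)
river: ρ → (-17,25,4)
river: ρ → (4,23,-23)
river: ρ → (-23,23,4)
river: ρ → (4,25,-17)
river: ρ → (-17,9,12)
river: ρ → (12,15,-14)
river: ρ → (-14,13,13)
river: ρ → (13,13,-14)
river: ρ → (-14,15,12)
ρ-cycle length = 10 (tail of 0 descent steps not counted)

10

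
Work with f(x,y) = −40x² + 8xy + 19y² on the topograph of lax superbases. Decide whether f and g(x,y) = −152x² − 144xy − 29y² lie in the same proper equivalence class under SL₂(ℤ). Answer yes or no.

D₁ = 3104, D₂ = 3104
river cycle of f (length 6): (19, 30, -29), (-29, 28, 20), (20, 52, -5), (-5, 48, 40), (40, 32, -13), (-13, 46, 19)
river cycle of g (length 6): (-29, 28, 20), (20, 52, -5), (-5, 48, 40), (40, 32, -13), (-13, 46, 19), (19, 30, -29)
cycles coincide ⇒ equivalent

yes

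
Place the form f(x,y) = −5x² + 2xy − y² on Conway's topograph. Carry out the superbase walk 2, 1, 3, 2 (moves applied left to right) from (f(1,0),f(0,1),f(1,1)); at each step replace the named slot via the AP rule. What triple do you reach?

start (-5,-1,-4) = (f(1,0),f(0,1),f(1,1))
replace slot 2: 2·((-5)+(-4)) − (-1) = -17 → (-5,-17,-4)
replace slot 1: 2·((-17)+(-4)) − (-5) = -37 → (-37,-17,-4)
replace slot 3: 2·((-37)+(-17)) − (-4) = -104 → (-37,-17,-104)
replace slot 2: 2·((-37)+(-104)) − (-17) = -265 → (-37,-265,-104)

-37,-265,-104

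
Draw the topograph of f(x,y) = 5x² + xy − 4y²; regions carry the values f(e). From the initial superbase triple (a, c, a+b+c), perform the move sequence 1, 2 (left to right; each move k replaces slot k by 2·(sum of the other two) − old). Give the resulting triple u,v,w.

start (5,-4,2) = (f(1,0),f(0,1),f(1,1))
replace slot 1: 2·((-4)+2) − 5 = -9 → (-9,-4,2)
replace slot 2: 2·((-9)+2) − (-4) = -10 → (-9,-10,2)

-9,-10,2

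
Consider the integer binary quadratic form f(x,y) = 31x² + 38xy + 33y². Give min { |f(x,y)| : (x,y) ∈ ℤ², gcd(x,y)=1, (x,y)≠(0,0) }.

translate: b→-24 (≡38 mod 62), so (31,38,33)→(31,-24,26)
flip: (31,-24,26)→(26,24,31)
reduced (well bottom): (26,24,31) with a≤c, −a<b≤a
well minimum = a = 26

26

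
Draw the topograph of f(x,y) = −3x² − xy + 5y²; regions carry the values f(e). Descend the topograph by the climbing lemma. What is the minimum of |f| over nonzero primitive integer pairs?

descent: ρ → (5,1,-3)
descent: ρ → (-3,5,3)  [lands on river]
river: ρ → (3,7,-1)
river: ρ → (-1,7,3)
river: ρ → (3,5,-3)
river: ρ → (-3,7,1)
river: ρ → (1,7,-3)
closes: descent 2, river 6
min |a| on river = 1

1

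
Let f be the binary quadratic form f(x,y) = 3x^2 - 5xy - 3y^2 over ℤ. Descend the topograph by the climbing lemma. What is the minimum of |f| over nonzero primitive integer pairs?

descent: ρ → (-3,5,3)  [lands on river]
river: ρ → (3,7,-1)
river: ρ → (-1,7,3)
river: ρ → (3,5,-3)
river: ρ → (-3,7,1)
river: ρ → (1,7,-3)
closes: descent 1, river 6
min |a| on river = 1

1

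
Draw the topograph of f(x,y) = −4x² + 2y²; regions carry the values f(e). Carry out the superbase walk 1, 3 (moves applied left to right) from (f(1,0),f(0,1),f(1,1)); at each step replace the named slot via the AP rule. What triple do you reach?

start (-4,2,-2) = (f(1,0),f(0,1),f(1,1))
replace slot 1: 2·(2+(-2)) − (-4) = 4 → (4,2,-2)
replace slot 3: 2·(4+2) − (-2) = 14 → (4,2,14)

4,2,14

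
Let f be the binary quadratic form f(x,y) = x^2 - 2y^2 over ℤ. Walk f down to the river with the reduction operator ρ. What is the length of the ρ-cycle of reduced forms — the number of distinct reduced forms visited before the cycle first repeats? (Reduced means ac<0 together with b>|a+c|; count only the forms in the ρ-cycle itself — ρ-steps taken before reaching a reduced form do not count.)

D = 8, ⌊√D⌋ = 2
descent: ρ → (-2,0,1)
descent: ρ → (1,2,-1)  [lands on river]
river: ρ → (-1,2,1)
ρ-cycle length = 2 (tail of 2 descent steps not counted)

2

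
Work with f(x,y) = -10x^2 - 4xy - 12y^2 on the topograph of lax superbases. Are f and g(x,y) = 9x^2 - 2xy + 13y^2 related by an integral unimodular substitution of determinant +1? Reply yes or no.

D₁ = -464, D₂ = -464
f is negative-definite; reduce −f:
−f: reduced (well bottom): (10,4,12) with a≤c, −a<b≤a
flip sign back: reduced form of f is (-10,-4,-12)
g: reduced (well bottom): (9,-2,13) with a≤c, −a<b≤a
reduced forms (-10, -4, -12) vs (9, -2, 13) ⇒ inequivalent

no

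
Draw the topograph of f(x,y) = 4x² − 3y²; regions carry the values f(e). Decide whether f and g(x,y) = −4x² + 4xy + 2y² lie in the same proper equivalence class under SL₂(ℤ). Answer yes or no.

D₁ = 48, D₂ = 48
river cycle of f (length 2): (-3, 6, 1), (1, 6, -3)
river cycle of g (length 2): (2, 4, -4), (-4, 4, 2)
cycles differ ⇒ inequivalent

no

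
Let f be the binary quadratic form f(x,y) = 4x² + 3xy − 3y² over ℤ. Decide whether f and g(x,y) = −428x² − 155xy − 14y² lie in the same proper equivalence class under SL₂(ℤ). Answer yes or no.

D₁ = 57, D₂ = 57
river cycle of f (length 6): (-3, 3, 4), (4, 5, -2), (-2, 7, 1), (1, 7, -2), (-2, 5, 4), (4, 3, -3)
river cycle of g (length 6): (-2, 5, 4), (4, 3, -3), (-3, 3, 4), (4, 5, -2), (-2, 7, 1), (1, 7, -2)
cycles coincide ⇒ equivalent

yes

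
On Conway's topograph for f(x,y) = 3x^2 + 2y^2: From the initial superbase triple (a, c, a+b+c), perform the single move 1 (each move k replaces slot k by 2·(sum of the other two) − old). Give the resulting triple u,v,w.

start (3,2,5) = (f(1,0),f(0,1),f(1,1))
replace slot 1: 2·(2+5) − 3 = 11 → (11,2,5)

11,2,5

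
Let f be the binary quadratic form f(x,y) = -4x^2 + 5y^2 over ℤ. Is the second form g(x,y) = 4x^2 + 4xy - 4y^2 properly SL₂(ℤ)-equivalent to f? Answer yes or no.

D₁ = 80, D₂ = 80
river cycle of f (length 2): (-4, 8, 1), (1, 8, -4)
river cycle of g (length 2): (-4, 4, 4), (4, 4, -4)
cycles differ ⇒ inequivalent

no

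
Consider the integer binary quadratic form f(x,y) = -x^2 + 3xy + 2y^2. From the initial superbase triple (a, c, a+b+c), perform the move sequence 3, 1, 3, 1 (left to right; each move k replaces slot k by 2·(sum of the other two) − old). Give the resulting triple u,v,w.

start (-1,2,4) = (f(1,0),f(0,1),f(1,1))
replace slot 3: 2·((-1)+2) − 4 = -2 → (-1,2,-2)
replace slot 1: 2·(2+(-2)) − (-1) = 1 → (1,2,-2)
replace slot 3: 2·(1+2) − (-2) = 8 → (1,2,8)
replace slot 1: 2·(2+8) − 1 = 19 → (19,2,8)

19,2,8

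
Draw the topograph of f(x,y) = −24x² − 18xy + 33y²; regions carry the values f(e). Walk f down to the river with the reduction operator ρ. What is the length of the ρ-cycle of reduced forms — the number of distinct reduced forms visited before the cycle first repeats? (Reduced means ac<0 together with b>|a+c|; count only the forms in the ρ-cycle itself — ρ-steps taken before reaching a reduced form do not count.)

D = 3492, ⌊√D⌋ = 59
descent: ρ → (33,18,-24)  [lands on river]
river: ρ → (-24,30,27)
river: ρ → (27,24,-27)
river: ρ → (-27,30,24)
river: ρ → (24,18,-33)
river: ρ → (-33,48,9)
river: ρ → (9,42,-48)
river: ρ → (-48,54,3)
river: ρ → (3,54,-48)
river: ρ → (-48,42,9)
river: ρ → (9,48,-33)
river: ρ → (-33,18,24)
river: ρ → (24,30,-27)
river: ρ → (-27,24,27)
river: ρ → (27,30,-24)
river: ρ → (-24,18,33)
river: ρ → (33,48,-9)
river: ρ → (-9,42,48)
river: ρ → (48,54,-3)
river: ρ → (-3,54,48)
river: ρ → (48,42,-9)
river: ρ → (-9,48,33)
ρ-cycle length = 22 (tail of 1 descent step not counted)

22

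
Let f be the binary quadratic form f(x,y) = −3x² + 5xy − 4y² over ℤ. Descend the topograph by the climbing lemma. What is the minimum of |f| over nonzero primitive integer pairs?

translate: b→1 (≡-5 mod 6), so (3,-5,4)→(3,1,2)
flip: (3,1,2)→(2,-1,3)
reduced (well bottom): (2,-1,3) with a≤c, −a<b≤a
well minimum |f| = |-2| = 2 (negative-definite)

2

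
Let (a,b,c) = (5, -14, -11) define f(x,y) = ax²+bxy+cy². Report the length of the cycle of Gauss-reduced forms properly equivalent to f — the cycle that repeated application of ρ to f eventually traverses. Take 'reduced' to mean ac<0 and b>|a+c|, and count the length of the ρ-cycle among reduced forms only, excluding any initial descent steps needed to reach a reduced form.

D = 416, ⌊√D⌋ = 20
descent: ρ → (-11,14,5)  [lands on river]
river: ρ → (5,16,-8)
river: ρ → (-8,16,5)
river: ρ → (5,14,-11)
river: ρ → (-11,8,8)
river: ρ → (8,8,-11)
ρ-cycle length = 6 (tail of 1 descent step not counted)

6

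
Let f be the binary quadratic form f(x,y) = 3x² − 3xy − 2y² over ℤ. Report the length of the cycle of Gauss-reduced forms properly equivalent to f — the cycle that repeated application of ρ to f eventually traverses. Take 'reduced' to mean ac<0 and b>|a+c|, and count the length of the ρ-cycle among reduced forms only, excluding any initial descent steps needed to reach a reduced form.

D = 33, ⌊√D⌋ = 5
descent: ρ → (-2,3,3)  [lands on river]
river: ρ → (3,3,-2)
river: ρ → (-2,5,1)
river: ρ → (1,5,-2)
ρ-cycle length = 4 (tail of 1 descent step not counted)

4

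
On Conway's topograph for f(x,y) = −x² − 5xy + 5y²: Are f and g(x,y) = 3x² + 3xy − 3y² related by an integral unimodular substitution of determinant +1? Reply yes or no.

D₁ = 45, D₂ = 45
river cycle of f (length 2): (5, 5, -1), (-1, 5, 5)
river cycle of g (length 2): (-3, 3, 3), (3, 3, -3)
cycles differ ⇒ inequivalent

no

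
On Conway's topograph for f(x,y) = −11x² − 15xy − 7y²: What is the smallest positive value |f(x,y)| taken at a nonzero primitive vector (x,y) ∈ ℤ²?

translate: b→-7 (≡15 mod 22), so (11,15,7)→(11,-7,3)
flip: (11,-7,3)→(3,7,11)
translate: b→1 (≡7 mod 6), so (3,7,11)→(3,1,7)
reduced (well bottom): (3,1,7) with a≤c, −a<b≤a
well minimum |f| = |-3| = 3 (negative-definite)

3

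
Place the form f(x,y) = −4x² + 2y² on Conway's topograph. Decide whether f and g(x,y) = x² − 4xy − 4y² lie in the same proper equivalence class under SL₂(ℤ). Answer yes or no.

D₁ = 32, D₂ = 32
river cycle of f (length 2): (2, 4, -2), (-2, 4, 2)
river cycle of g (length 2): (-4, 4, 1), (1, 4, -4)
cycles differ ⇒ inequivalent

no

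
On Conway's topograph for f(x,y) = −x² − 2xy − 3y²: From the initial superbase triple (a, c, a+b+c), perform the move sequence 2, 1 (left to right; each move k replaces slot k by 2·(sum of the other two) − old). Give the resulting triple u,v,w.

start (-1,-3,-6) = (f(1,0),f(0,1),f(1,1))
replace slot 2: 2·((-1)+(-6)) − (-3) = -11 → (-1,-11,-6)
replace slot 1: 2·((-11)+(-6)) − (-1) = -33 → (-33,-11,-6)

-33,-11,-6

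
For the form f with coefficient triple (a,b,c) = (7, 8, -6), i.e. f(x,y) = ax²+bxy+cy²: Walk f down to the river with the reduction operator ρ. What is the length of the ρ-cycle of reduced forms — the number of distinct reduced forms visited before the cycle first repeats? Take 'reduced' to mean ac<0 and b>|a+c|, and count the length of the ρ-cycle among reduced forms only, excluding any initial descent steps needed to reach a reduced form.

D = 232, ⌊√D⌋ = 15
river: ρ → (-6,4,9)
river: ρ → (9,14,-1)
river: ρ → (-1,14,9)
river: ρ → (9,4,-6)
river: ρ → (-6,8,7)
river: ρ → (7,6,-7)
river: ρ → (-7,8,6)
river: ρ → (6,4,-9)
river: ρ → (-9,14,1)
river: ρ → (1,14,-9)
river: ρ → (-9,4,6)
river: ρ → (6,8,-7)
river: ρ → (-7,6,7)
river: ρ → (7,8,-6)
ρ-cycle length = 14 (tail of 0 descent steps not counted)

14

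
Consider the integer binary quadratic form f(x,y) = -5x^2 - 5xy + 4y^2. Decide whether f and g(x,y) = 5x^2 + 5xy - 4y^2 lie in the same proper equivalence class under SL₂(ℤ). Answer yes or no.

D₁ = 105, D₂ = 105
river cycle of f (length 6): (4, 5, -5), (-5, 5, 4), (4, 3, -6), (-6, 9, 1), (1, 9, -6), (-6, 3, 4)
river cycle of g (length 6): (-4, 3, 6), (6, 9, -1), (-1, 9, 6), (6, 3, -4), (-4, 5, 5), (5, 5, -4)
cycles differ ⇒ inequivalent

no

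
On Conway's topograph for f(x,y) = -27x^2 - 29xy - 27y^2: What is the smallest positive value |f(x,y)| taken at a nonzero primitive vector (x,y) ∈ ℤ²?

translate: b→-25 (≡29 mod 54), so (27,29,27)→(27,-25,25)
flip: (27,-25,25)→(25,25,27)
reduced (well bottom): (25,25,27) with a≤c, −a<b≤a
well minimum |f| = |-25| = 25 (negative-definite)

25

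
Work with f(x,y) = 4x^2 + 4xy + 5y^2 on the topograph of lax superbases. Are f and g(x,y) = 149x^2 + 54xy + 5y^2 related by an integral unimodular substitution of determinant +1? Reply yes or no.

D₁ = -64, D₂ = -64
f: reduced (well bottom): (4,4,5) with a≤c, −a<b≤a
g: flip: (149,54,5)→(5,-54,149)
g: translate: b→-4 (≡-54 mod 10), so (5,-54,149)→(5,-4,4)
g: flip: (5,-4,4)→(4,4,5)
g: reduced (well bottom): (4,4,5) with a≤c, −a<b≤a
reduced forms (4, 4, 5) vs (4, 4, 5) ⇒ equivalent

yes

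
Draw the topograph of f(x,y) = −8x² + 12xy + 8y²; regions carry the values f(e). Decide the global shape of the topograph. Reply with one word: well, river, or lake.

D = b²−4ac = 12² − 4·(-8)·8 = 400
D = 20² is a perfect square ⇒ form factors over ℤ ⇒ lakes

lake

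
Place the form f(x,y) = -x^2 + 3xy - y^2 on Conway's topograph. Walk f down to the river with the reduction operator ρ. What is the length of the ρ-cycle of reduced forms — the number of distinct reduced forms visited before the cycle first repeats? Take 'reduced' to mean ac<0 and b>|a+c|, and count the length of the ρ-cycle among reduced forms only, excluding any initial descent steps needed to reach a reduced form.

D = 5, ⌊√D⌋ = 2
descent: ρ → (-1,1,1)  [lands on river]
river: ρ → (1,1,-1)
ρ-cycle length = 2 (tail of 1 descent step not counted)

2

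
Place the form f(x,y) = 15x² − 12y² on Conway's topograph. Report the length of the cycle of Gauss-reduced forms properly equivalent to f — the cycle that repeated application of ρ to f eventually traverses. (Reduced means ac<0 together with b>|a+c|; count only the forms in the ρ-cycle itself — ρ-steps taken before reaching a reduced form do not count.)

D = 720, ⌊√D⌋ = 26
descent: ρ → (-12,24,3)  [lands on river]
river: ρ → (3,24,-12)
ρ-cycle length = 2 (tail of 1 descent step not counted)

2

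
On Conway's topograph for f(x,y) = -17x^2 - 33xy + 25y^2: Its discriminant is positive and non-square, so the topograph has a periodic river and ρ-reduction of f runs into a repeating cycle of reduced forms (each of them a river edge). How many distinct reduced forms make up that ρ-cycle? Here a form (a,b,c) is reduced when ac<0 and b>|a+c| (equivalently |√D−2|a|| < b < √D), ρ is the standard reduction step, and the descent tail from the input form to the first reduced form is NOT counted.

D = 2789, ⌊√D⌋ = 52
descent: ρ → (25,33,-17)  [lands on river]
river: ρ → (-17,35,23)
river: ρ → (23,11,-29)
river: ρ → (-29,47,5)
river: ρ → (5,43,-47)
river: ρ → (-47,51,1)
river: ρ → (1,51,-47)
river: ρ → (-47,43,5)
river: ρ → (5,47,-29)
river: ρ → (-29,11,23)
river: ρ → (23,35,-17)
river: ρ → (-17,33,25)
river: ρ → (25,17,-25)
river: ρ → (-25,33,17)
river: ρ → (17,35,-23)
river: ρ → (-23,11,29)
river: ρ → (29,47,-5)
river: ρ → (-5,43,47)
river: ρ → (47,51,-1)
river: ρ → (-1,51,47)
river: ρ → (47,43,-5)
river: ρ → (-5,47,29)
river: ρ → (29,11,-23)
river: ρ → (-23,35,17)
river: ρ → (17,33,-25)
river: ρ → (-25,17,25)
ρ-cycle length = 26 (tail of 1 descent step not counted)

26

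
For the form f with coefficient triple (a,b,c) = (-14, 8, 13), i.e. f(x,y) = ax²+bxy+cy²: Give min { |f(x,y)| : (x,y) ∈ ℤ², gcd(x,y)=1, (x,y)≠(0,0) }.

river: ρ → (13,18,-9)
river: ρ → (-9,18,13)
river: ρ → (13,8,-14)
river: ρ → (-14,20,7)
river: ρ → (7,22,-11)
river: ρ → (-11,22,7)
river: ρ → (7,20,-14)
river: ρ → (-14,8,13)
closes: descent 0, river 8
min |a| on river = 7

7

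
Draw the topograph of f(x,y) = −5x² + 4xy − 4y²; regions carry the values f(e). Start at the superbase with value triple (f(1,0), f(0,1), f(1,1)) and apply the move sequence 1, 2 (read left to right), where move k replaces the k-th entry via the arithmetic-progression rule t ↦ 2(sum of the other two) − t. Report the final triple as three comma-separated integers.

start (-5,-4,-5) = (f(1,0),f(0,1),f(1,1))
replace slot 1: 2·((-4)+(-5)) − (-5) = -13 → (-13,-4,-5)
replace slot 2: 2·((-13)+(-5)) − (-4) = -32 → (-13,-32,-5)

-13,-32,-5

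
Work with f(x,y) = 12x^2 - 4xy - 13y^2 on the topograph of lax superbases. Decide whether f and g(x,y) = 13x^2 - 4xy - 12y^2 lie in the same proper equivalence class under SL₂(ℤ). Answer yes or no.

D₁ = 640, D₂ = 640
river cycle of f (length 8): (-13, 4, 12), (12, 20, -5), (-5, 20, 12), (12, 4, -13), (-13, 22, 3), (3, 20, -20), (-20, 20, 3), (3, 22, -13)
river cycle of g (length 8): (-12, 4, 13), (13, 22, -3), (-3, 20, 20), (20, 20, -3), (-3, 22, 13), (13, 4, -12), (-12, 20, 5), (5, 20, -12)
cycles differ ⇒ inequivalent

no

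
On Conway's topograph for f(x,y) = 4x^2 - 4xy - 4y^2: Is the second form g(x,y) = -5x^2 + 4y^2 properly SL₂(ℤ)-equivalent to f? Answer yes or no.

D₁ = 80, D₂ = 80
river cycle of f (length 2): (-4, 4, 4), (4, 4, -4)
river cycle of g (length 2): (4, 8, -1), (-1, 8, 4)
cycles differ ⇒ inequivalent

no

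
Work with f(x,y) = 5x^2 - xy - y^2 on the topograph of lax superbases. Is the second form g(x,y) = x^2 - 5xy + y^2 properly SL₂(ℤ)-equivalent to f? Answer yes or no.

D₁ = 21, D₂ = 21
river cycle of f (length 2): (-1, 3, 3), (3, 3, -1)
river cycle of g (length 2): (1, 3, -3), (-3, 3, 1)
cycles differ ⇒ inequivalent

no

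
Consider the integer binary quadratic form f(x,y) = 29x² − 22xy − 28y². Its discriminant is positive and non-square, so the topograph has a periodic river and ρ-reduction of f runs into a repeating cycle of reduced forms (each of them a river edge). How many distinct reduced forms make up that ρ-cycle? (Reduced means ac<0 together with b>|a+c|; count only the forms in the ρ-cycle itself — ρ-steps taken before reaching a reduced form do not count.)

D = 3732, ⌊√D⌋ = 61
descent: ρ → (-28,22,29)  [lands on river]
river: ρ → (29,36,-21)
river: ρ → (-21,48,17)
river: ρ → (17,54,-12)
river: ρ → (-12,42,41)
river: ρ → (41,40,-13)
river: ρ → (-13,38,44)
river: ρ → (44,50,-7)
river: ρ → (-7,48,51)
river: ρ → (51,54,-4)
river: ρ → (-4,58,23)
river: ρ → (23,34,-28)
ρ-cycle length = 12 (tail of 1 descent step not counted)

12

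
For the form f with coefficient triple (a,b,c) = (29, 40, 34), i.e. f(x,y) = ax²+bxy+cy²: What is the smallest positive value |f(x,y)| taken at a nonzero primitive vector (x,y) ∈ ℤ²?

translate: b→-18 (≡40 mod 58), so (29,40,34)→(29,-18,23)
flip: (29,-18,23)→(23,18,29)
reduced (well bottom): (23,18,29) with a≤c, −a<b≤a
well minimum = a = 23

23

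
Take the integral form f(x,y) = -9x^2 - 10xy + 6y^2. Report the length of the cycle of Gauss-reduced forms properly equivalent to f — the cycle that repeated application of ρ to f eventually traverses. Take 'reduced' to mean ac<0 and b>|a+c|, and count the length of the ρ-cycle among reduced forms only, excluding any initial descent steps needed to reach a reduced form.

D = 316, ⌊√D⌋ = 17
descent: ρ → (6,10,-9)  [lands on river]
river: ρ → (-9,8,7)
river: ρ → (7,6,-10)
river: ρ → (-10,14,3)
river: ρ → (3,16,-5)
river: ρ → (-5,14,6)
ρ-cycle length = 6 (tail of 1 descent step not counted)

6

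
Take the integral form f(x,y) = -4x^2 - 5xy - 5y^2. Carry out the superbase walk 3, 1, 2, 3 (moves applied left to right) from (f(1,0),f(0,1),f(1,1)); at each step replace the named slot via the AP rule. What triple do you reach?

start (-4,-5,-14) = (f(1,0),f(0,1),f(1,1))
replace slot 3: 2·((-4)+(-5)) − (-14) = -4 → (-4,-5,-4)
replace slot 1: 2·((-5)+(-4)) − (-4) = -14 → (-14,-5,-4)
replace slot 2: 2·((-14)+(-4)) − (-5) = -31 → (-14,-31,-4)
replace slot 3: 2·((-14)+(-31)) − (-4) = -86 → (-14,-31,-86)

-14,-31,-86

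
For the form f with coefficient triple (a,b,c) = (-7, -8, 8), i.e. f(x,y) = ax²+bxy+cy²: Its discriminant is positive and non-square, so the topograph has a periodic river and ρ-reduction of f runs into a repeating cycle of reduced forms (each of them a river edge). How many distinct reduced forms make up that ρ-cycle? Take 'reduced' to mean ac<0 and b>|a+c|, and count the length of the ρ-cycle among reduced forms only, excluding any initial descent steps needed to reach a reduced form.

D = 288, ⌊√D⌋ = 16
descent: ρ → (8,8,-7)  [lands on river]
river: ρ → (-7,6,9)
river: ρ → (9,12,-4)
river: ρ → (-4,12,9)
river: ρ → (9,6,-7)
river: ρ → (-7,8,8)
ρ-cycle length = 6 (tail of 1 descent step not counted)

6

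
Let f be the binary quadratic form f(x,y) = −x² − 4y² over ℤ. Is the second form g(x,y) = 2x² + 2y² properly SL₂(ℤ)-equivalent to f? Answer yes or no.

D₁ = -16, D₂ = -16
f is negative-definite; reduce −f:
−f: reduced (well bottom): (1,0,4) with a≤c, −a<b≤a
flip sign back: reduced form of f is (-1,0,-4)
g: reduced (well bottom): (2,0,2) with a≤c, −a<b≤a
reduced forms (-1, 0, -4) vs (2, 0, 2) ⇒ inequivalent

no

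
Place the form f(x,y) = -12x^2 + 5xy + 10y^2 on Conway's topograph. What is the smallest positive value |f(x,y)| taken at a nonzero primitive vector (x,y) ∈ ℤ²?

river: ρ → (10,15,-7)
river: ρ → (-7,13,12)
river: ρ → (12,11,-8)
river: ρ → (-8,21,2)
river: ρ → (2,19,-18)
river: ρ → (-18,17,3)
river: ρ → (3,19,-12)
river: ρ → (-12,5,10)
closes: descent 0, river 8
min |a| on river = 2

2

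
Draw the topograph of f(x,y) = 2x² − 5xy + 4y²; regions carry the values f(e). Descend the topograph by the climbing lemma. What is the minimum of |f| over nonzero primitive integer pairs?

translate: b→-1 (≡-5 mod 4), so (2,-5,4)→(2,-1,1)
flip: (2,-1,1)→(1,1,2)
reduced (well bottom): (1,1,2) with a≤c, −a<b≤a
well minimum = a = 1

1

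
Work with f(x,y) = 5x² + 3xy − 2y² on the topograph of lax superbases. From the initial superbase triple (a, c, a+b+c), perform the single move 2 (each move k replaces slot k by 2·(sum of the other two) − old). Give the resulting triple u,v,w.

start (5,-2,6) = (f(1,0),f(0,1),f(1,1))
replace slot 2: 2·(5+6) − (-2) = 24 → (5,24,6)

5,24,6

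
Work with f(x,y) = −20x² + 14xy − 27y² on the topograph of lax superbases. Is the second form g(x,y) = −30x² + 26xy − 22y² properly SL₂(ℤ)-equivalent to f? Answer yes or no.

D₁ = -1964, D₂ = -1964
f is negative-definite; reduce −f:
−f: reduced (well bottom): (20,-14,27) with a≤c, −a<b≤a
flip sign back: reduced form of f is (-20,14,-27)
g is negative-definite; reduce −g:
−g: flip: (30,-26,22)→(22,26,30)
−g: translate: b→-18 (≡26 mod 44), so (22,26,30)→(22,-18,26)
−g: reduced (well bottom): (22,-18,26) with a≤c, −a<b≤a
flip sign back: reduced form of g is (-22,18,-26)
reduced forms (-20, 14, -27) vs (-22, 18, -26) ⇒ inequivalent

no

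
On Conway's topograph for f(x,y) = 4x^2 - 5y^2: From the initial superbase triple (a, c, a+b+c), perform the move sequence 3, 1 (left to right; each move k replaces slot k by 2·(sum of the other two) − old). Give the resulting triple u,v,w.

start (4,-5,-1) = (f(1,0),f(0,1),f(1,1))
replace slot 3: 2·(4+(-5)) − (-1) = -1 → (4,-5,-1)
replace slot 1: 2·((-5)+(-1)) − 4 = -16 → (-16,-5,-1)

-16,-5,-1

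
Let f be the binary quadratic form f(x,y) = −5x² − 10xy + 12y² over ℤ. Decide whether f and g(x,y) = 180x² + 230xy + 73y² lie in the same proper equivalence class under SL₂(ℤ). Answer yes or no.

D₁ = 340, D₂ = 340
river cycle of f (length 14): (12, 10, -5), (-5, 10, 12), (12, 14, -3), (-3, 16, 7), (7, 12, -7), (-7, 16, 3), (3, 14, -12), (-12, 10, 5), (5, 10, -12), (-12, 14, 3), … (4 more)
river cycle of g (length 14): (12, 10, -5), (-5, 10, 12), (12, 14, -3), (-3, 16, 7), (7, 12, -7), (-7, 16, 3), (3, 14, -12), (-12, 10, 5), (5, 10, -12), (-12, 14, 3), … (4 more)
cycles coincide ⇒ equivalent

yes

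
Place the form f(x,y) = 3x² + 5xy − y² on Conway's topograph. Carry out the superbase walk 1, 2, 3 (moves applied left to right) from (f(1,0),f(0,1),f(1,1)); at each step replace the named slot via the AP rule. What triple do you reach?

start (3,-1,7) = (f(1,0),f(0,1),f(1,1))
replace slot 1: 2·((-1)+7) − 3 = 9 → (9,-1,7)
replace slot 2: 2·(9+7) − (-1) = 33 → (9,33,7)
replace slot 3: 2·(9+33) − 7 = 77 → (9,33,77)

9,33,77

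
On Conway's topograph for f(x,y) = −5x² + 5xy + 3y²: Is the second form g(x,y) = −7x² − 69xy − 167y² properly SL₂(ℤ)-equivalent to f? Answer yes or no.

D₁ = 85, D₂ = 85
river cycle of f (length 6): (3, 7, -3), (-3, 5, 5), (5, 5, -3), (-3, 7, 3), (3, 5, -5), (-5, 5, 3)
river cycle of g (length 6): (3, 5, -5), (-5, 5, 3), (3, 7, -3), (-3, 5, 5), (5, 5, -3), (-3, 7, 3)
cycles coincide ⇒ equivalent

yes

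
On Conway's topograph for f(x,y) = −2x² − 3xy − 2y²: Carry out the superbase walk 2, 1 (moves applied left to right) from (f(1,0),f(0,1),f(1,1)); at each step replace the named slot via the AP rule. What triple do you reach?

start (-2,-2,-7) = (f(1,0),f(0,1),f(1,1))
replace slot 2: 2·((-2)+(-7)) − (-2) = -16 → (-2,-16,-7)
replace slot 1: 2·((-16)+(-7)) − (-2) = -44 → (-44,-16,-7)

-44,-16,-7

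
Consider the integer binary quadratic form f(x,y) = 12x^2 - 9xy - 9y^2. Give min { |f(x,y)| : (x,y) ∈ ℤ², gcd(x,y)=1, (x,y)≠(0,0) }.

descent: ρ → (-9,9,12)  [lands on river]
river: ρ → (12,15,-6)
river: ρ → (-6,21,3)
river: ρ → (3,21,-6)
river: ρ → (-6,15,12)
river: ρ → (12,9,-9)
closes: descent 1, river 6
min |a| on river = 3

3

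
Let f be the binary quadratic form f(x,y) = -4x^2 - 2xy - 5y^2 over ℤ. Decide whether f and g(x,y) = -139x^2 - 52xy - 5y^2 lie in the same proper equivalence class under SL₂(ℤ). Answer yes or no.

D₁ = -76, D₂ = -76
f is negative-definite; reduce −f:
−f: reduced (well bottom): (4,2,5) with a≤c, −a<b≤a
flip sign back: reduced form of f is (-4,-2,-5)
g is negative-definite; reduce −g:
−g: flip: (139,52,5)→(5,-52,139)
−g: translate: b→-2 (≡-52 mod 10), so (5,-52,139)→(5,-2,4)
−g: flip: (5,-2,4)→(4,2,5)
−g: reduced (well bottom): (4,2,5) with a≤c, −a<b≤a
flip sign back: reduced form of g is (-4,-2,-5)
reduced forms (-4, -2, -5) vs (-4, -2, -5) ⇒ equivalent

yes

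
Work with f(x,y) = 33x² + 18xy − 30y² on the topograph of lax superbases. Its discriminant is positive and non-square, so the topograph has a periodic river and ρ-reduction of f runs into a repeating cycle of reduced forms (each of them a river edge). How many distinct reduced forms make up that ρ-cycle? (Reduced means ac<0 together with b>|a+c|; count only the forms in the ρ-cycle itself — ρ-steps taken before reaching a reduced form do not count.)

D = 4284, ⌊√D⌋ = 65
river: ρ → (-30,42,21)
river: ρ → (21,42,-30)
river: ρ → (-30,18,33)
river: ρ → (33,48,-15)
river: ρ → (-15,42,42)
river: ρ → (42,42,-15)
river: ρ → (-15,48,33)
river: ρ → (33,18,-30)
ρ-cycle length = 8 (tail of 0 descent steps not counted)

8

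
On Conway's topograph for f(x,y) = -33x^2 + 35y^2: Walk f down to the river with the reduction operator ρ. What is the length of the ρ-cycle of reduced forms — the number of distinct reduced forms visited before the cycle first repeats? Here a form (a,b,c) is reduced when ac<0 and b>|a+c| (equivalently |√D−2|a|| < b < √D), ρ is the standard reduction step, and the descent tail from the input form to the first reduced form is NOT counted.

D = 4620, ⌊√D⌋ = 67
descent: ρ → (35,0,-33)
descent: ρ → (-33,66,2)  [lands on river]
river: ρ → (2,66,-33)
ρ-cycle length = 2 (tail of 2 descent steps not counted)

2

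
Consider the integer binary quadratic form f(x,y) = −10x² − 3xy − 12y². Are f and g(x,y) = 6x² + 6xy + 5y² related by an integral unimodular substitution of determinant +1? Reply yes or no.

D₁ = -471, D₂ = -84
discriminants differ ⇒ not SL₂(ℤ)-equivalent

no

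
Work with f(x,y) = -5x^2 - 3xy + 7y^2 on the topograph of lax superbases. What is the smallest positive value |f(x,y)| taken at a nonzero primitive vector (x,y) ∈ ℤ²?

descent: ρ → (7,3,-5)  [lands on river]
river: ρ → (-5,7,5)
river: ρ → (5,3,-7)
river: ρ → (-7,11,1)
river: ρ → (1,11,-7)
river: ρ → (-7,3,5)
river: ρ → (5,7,-5)
river: ρ → (-5,3,7)
river: ρ → (7,11,-1)
river: ρ → (-1,11,7)
closes: descent 1, river 10
min |a| on river = 1

1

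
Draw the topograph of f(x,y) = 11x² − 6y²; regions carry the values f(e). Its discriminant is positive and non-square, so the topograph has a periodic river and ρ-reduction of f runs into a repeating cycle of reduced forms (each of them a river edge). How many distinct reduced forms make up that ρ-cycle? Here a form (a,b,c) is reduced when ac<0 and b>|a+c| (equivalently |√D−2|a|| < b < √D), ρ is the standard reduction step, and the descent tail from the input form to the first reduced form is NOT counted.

D = 264, ⌊√D⌋ = 16
descent: ρ → (-6,12,5)  [lands on river]
river: ρ → (5,8,-10)
river: ρ → (-10,12,3)
river: ρ → (3,12,-10)
river: ρ → (-10,8,5)
river: ρ → (5,12,-6)
ρ-cycle length = 6 (tail of 1 descent step not counted)

6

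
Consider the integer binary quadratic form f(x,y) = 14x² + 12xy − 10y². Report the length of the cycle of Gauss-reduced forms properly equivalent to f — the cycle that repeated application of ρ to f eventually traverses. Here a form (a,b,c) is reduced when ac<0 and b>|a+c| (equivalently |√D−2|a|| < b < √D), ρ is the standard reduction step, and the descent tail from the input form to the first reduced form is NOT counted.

D = 704, ⌊√D⌋ = 26
river: ρ → (-10,8,16)
river: ρ → (16,24,-2)
river: ρ → (-2,24,16)
river: ρ → (16,8,-10)
river: ρ → (-10,12,14)
river: ρ → (14,16,-8)
river: ρ → (-8,16,14)
river: ρ → (14,12,-10)
ρ-cycle length = 8 (tail of 0 descent steps not counted)

8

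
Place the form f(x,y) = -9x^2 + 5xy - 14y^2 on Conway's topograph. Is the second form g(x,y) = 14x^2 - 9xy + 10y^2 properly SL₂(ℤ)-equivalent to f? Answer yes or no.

D₁ = -479, D₂ = -479
f is negative-definite; reduce −f:
−f: reduced (well bottom): (9,-5,14) with a≤c, −a<b≤a
flip sign back: reduced form of f is (-9,5,-14)
g: flip: (14,-9,10)→(10,9,14)
g: reduced (well bottom): (10,9,14) with a≤c, −a<b≤a
reduced forms (-9, 5, -14) vs (10, 9, 14) ⇒ inequivalent

no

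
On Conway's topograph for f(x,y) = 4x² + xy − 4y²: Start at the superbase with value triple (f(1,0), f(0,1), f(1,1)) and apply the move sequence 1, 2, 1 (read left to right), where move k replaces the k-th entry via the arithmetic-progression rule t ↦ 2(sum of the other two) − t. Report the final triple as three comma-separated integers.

start (4,-4,1) = (f(1,0),f(0,1),f(1,1))
replace slot 1: 2·((-4)+1) − 4 = -10 → (-10,-4,1)
replace slot 2: 2·((-10)+1) − (-4) = -14 → (-10,-14,1)
replace slot 1: 2·((-14)+1) − (-10) = -16 → (-16,-14,1)

-16,-14,1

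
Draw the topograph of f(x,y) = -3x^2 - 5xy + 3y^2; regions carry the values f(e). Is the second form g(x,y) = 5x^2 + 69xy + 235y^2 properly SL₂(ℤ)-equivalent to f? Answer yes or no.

D₁ = 61, D₂ = 61
river cycle of f (length 6): (3, 5, -3), (-3, 7, 1), (1, 7, -3), (-3, 5, 3), (3, 7, -1), (-1, 7, 3)
river cycle of g (length 6): (-3, 7, 1), (1, 7, -3), (-3, 5, 3), (3, 7, -1), (-1, 7, 3), (3, 5, -3)
cycles coincide ⇒ equivalent

yes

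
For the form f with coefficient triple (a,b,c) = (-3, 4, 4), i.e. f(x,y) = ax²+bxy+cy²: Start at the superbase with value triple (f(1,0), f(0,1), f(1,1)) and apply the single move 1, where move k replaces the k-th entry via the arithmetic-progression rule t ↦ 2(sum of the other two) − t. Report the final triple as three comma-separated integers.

start (-3,4,5) = (f(1,0),f(0,1),f(1,1))
replace slot 1: 2·(4+5) − (-3) = 21 → (21,4,5)

21,4,5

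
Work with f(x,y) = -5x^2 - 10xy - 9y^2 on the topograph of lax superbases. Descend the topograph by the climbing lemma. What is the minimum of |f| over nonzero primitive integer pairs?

translate: b→0 (≡10 mod 10), so (5,10,9)→(5,0,4)
flip: (5,0,4)→(4,0,5)
reduced (well bottom): (4,0,5) with a≤c, −a<b≤a
well minimum |f| = |-4| = 4 (negative-definite)

4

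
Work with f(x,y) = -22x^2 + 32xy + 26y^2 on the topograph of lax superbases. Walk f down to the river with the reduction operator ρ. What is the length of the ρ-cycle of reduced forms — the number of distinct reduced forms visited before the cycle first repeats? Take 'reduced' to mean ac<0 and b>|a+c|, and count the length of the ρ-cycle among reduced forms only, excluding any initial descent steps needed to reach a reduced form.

D = 3312, ⌊√D⌋ = 57
river: ρ → (26,20,-28)
river: ρ → (-28,36,18)
river: ρ → (18,36,-28)
river: ρ → (-28,20,26)
river: ρ → (26,32,-22)
river: ρ → (-22,56,2)
river: ρ → (2,56,-22)
river: ρ → (-22,32,26)
ρ-cycle length = 8 (tail of 0 descent steps not counted)

8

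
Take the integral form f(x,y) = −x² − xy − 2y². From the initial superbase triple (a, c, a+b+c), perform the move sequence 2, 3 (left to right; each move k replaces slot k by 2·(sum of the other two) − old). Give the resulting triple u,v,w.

start (-1,-2,-4) = (f(1,0),f(0,1),f(1,1))
replace slot 2: 2·((-1)+(-4)) − (-2) = -8 → (-1,-8,-4)
replace slot 3: 2·((-1)+(-8)) − (-4) = -14 → (-1,-8,-14)

-1,-8,-14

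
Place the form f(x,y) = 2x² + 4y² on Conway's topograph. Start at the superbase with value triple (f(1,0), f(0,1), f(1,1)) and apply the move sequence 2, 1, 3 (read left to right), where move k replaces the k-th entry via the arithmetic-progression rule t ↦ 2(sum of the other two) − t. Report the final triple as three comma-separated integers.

start (2,4,6) = (f(1,0),f(0,1),f(1,1))
replace slot 2: 2·(2+6) − 4 = 12 → (2,12,6)
replace slot 1: 2·(12+6) − 2 = 34 → (34,12,6)
replace slot 3: 2·(34+12) − 6 = 86 → (34,12,86)

34,12,86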